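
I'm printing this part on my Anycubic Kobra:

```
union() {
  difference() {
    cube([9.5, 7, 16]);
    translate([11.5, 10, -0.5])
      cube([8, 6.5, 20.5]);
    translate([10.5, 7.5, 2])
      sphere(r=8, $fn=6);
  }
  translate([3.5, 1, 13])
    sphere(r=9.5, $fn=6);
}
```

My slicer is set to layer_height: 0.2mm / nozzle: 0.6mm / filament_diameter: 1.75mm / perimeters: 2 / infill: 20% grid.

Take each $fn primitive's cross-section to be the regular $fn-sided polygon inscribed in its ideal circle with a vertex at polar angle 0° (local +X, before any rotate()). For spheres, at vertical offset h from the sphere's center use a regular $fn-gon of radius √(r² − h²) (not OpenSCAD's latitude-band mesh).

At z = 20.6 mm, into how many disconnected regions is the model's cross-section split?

1

At z = 20.6 mm: the cube is not intersected at this z (z outside [0, 16]); the cube at (11.5, 10) is absent (z outside [-0.5, 20]); the sphere at (10.5, 7.5) does not reach this height (|z−center|=18.600 > r=8); Subtracting the remaining from the first: the first operand is absent here, so nothing remains; the r=9.5 sphere at (3.5, 1) contributes a regular 6-gon of circumradius √(9.5²−7.6²) = 5.700; Combining (union): only the r=9.5 sphere at (3.5, 1) is present, so the union is just that shape — 1 connected region. The result has 1 disconnected region.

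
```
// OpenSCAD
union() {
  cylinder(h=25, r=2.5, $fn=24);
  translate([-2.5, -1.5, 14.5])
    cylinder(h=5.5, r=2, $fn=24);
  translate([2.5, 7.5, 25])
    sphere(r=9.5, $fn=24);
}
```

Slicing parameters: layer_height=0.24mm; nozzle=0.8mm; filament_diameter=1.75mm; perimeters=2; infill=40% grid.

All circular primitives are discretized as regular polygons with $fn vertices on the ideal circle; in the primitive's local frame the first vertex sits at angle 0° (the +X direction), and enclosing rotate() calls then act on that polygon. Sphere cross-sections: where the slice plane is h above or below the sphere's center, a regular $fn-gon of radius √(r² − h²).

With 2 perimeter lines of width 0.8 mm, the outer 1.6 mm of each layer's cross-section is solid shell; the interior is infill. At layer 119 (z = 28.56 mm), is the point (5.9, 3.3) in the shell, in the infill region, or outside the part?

At z = 28.56 mm: the cylinder does not reach this height (z outside [0, 25]); the cylinder at (-2.5, -1.5) is not intersected at this z (z outside [14.5, 20]); the r=9.5 sphere at (2.5, 7.5) slices to a regular 24-gon of circumradius 8.808 (√(r²−h²) with h=3.56 from center); Taking the union: only the r=9.5 sphere at (2.5, 7.5) is present, so the union is just that shape — 1 connected region. Overall, the cross-section is a single solid region. The nearest boundary edge runs (6.90, -0.13)→(8.73, 1.27); distance from the point to it = 3.33 mm. The point is inside the cross-section and 3.33 mm from the nearest boundary — more than the 1.6 mm shell width (2 × 0.8), so it's in the infill interior.

infill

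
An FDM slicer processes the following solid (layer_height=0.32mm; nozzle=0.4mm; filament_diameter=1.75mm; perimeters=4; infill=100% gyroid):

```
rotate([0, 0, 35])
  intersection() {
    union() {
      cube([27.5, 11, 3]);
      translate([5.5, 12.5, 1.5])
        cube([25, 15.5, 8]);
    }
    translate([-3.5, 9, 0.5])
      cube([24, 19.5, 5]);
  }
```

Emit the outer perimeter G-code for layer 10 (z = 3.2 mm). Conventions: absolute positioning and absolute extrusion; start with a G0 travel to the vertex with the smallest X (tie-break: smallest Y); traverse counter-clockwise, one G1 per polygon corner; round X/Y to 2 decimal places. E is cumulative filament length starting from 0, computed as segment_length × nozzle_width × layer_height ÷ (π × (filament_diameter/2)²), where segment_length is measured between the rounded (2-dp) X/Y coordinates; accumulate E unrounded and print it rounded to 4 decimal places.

G0 X-11.55 Y26.09 Z3.20
G1 X-2.66 Y13.39 E0.8250
G1 X9.62 Y22.00 E1.6231
G1 X0.73 Y34.69 E2.4476
G1 X-11.55 Y26.09 E3.2454

At z = 3.2 mm: the cube is not intersected at this z (z outside [0, 3]); the 25×15.5 cube at (5.5, 12.5) contributes its full rectangle; Taking the union: only the 25×15.5 cube at (5.5, 12.5) is present, so the union is just that shape — 1 connected region; the 24×19.5 cube at (-3.5, 9) contributes its full rectangle; Taking the intersection: the 24×19.5 cube at (-3.5, 9) partially overlaps that combined region; clipping to the common part keeps 232.50 mm² — 1 connected region; (rotated 35° about Z; rotation is an isometry so areas/perimeters/island counts are preserved). The outline is a single polygon with 4 vertices. Extrusion per mm of travel: 0.4 × 0.32 / (π × 0.875²) = 0.053216. Accumulating E over each segment gives final E = 3.2454.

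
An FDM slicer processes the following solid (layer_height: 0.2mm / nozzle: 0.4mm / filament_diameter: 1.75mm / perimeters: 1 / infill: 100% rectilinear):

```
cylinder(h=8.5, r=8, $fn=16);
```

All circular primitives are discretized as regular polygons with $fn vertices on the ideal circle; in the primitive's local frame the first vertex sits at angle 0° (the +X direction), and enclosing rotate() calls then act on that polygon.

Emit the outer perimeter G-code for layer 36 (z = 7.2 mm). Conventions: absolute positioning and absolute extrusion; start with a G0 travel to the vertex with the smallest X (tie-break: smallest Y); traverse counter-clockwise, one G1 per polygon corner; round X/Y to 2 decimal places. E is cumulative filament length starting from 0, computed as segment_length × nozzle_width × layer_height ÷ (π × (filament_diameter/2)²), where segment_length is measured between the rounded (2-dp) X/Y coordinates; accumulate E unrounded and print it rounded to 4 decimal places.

At z = 7.2 mm: the cylinder: section is a regular 16-gon, circumradius r=8. The outline is a single polygon with 16 vertices. Extrusion per mm of travel: 0.4 × 0.2 / (π × 0.875²) = 0.033260. Accumulating E over each segment gives final E = 1.6612.

G0 X-8.00 Y0.00 Z7.20
G1 X-7.39 Y-3.06 E0.1038
G1 X-5.66 Y-5.66 E0.2076
G1 X-3.06 Y-7.39 E0.3115
G1 X0.00 Y-8.00 E0.4153
G1 X3.06 Y-7.39 E0.5191
G1 X5.66 Y-5.66 E0.6229
G1 X7.39 Y-3.06 E0.7268
G1 X8.00 Y0.00 E0.8306
G1 X7.39 Y3.06 E0.9344
G1 X5.66 Y5.66 E1.0382
G1 X3.06 Y7.39 E1.1421
G1 X0.00 Y8.00 E1.2459
G1 X-3.06 Y7.39 E1.3497
G1 X-5.66 Y5.66 E1.4535
G1 X-7.39 Y3.06 E1.5574
G1 X-8.00 Y0.00 E1.6612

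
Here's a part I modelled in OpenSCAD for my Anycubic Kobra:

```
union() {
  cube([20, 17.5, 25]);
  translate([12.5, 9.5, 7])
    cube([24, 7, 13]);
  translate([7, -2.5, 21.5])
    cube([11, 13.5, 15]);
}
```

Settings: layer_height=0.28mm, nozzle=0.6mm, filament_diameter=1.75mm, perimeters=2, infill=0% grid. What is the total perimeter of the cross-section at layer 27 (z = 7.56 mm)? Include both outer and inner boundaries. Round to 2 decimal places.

At z = 7.56 mm: the cube (footprint 20×17.5) is included at this height (perimeter 75.00 mm); the cube at (12.5, 9.5) (footprint 24×7) is included at this height (perimeter 62.00 mm); the cube at (7, -2.5) is absent (z outside [21.5, 36.5]); Taking the union: the regions partially overlap (shared area 52.50 mm²), so the edge portions inside another operand are dropped and the merged outline is re-measured after clipping — boundary = 108.00 mm. Overall, the cross-section is a single solid region. Total boundary length (outer) = 108.00 mm.

108.00 mm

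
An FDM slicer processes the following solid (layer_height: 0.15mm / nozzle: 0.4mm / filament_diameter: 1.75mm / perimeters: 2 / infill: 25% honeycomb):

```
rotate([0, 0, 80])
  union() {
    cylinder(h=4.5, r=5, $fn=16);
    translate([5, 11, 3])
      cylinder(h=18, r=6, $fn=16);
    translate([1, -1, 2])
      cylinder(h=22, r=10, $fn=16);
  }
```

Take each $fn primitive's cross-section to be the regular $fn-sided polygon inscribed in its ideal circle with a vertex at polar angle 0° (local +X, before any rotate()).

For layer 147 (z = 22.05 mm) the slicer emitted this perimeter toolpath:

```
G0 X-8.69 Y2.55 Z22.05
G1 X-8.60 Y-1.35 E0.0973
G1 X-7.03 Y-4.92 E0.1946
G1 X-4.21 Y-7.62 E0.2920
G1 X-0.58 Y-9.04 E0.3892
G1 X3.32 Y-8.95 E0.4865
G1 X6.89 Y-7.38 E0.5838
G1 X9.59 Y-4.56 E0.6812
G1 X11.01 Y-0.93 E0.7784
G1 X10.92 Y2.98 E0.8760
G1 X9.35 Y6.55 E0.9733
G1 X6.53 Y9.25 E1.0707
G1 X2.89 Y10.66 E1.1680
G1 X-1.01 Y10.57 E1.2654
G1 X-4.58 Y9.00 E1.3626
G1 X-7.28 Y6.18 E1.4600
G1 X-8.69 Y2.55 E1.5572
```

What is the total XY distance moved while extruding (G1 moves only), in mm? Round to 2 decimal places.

62.42 mm

Sum the Euclidean lengths of each G1 segment: total = 62.42 mm.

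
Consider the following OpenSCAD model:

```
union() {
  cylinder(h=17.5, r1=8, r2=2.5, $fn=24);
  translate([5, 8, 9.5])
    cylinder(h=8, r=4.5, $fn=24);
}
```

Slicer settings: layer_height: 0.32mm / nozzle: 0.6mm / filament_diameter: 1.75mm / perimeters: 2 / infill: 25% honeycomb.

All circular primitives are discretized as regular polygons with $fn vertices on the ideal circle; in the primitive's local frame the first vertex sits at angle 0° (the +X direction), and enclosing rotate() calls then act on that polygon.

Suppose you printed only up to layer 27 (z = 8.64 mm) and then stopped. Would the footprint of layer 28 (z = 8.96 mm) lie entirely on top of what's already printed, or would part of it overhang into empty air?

entirely on top

Compare the two slices. At z = 8.64: the cone (r1=8→r2=2.5) has section circumradius 5.285 here — a regular 24-gon (area = (24/2)·5.285²·sin(360°/24) = 86.74 mm²); the cylinder at (5, 8) does not reach this height (z outside [9.5, 17.5]); Merging all regions: only the cone is present, so the union is just that shape — area = 86.74 mm². At z = 8.96: the cone: at t=0.512 of its height the radius interpolates to r₁+(r₂−r₁)t = 5.184, giving a regular 24-gon of that circumradius (area = (24/2)·5.184²·sin(360°/24) = 83.47 mm²); the cylinder at (5, 8) does not reach this height (z outside [9.5, 17.5]); Taking the union: only the cone is present, so the union is just that shape — area = 83.47 mm². Checking containment: the cross-section at z = 8.96 is a subset of the cross-section at z = 8.64.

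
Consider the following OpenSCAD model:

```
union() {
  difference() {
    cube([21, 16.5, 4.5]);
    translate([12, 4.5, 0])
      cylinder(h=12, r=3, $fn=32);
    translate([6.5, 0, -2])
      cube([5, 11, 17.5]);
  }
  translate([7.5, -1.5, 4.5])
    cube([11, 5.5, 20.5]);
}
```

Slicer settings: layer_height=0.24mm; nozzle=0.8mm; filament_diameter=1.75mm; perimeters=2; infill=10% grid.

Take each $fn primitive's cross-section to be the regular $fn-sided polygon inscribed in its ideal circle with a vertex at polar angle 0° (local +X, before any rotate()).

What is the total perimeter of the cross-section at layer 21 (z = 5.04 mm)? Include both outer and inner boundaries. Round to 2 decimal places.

33.00 mm

At z = 5.04 mm: the cube does not reach this height (z outside [0, 4.5]); the cylinder at (12, 4.5): section is a regular 32-gon, circumradius r=3 (perimeter = 2·32·3.000·sin(180°/32) = 18.82 mm); the cube at (6.5, 0) is present — its section is the full 5×11 rectangle (perimeter 32.00 mm); After the difference (first − rest): the first operand is absent here, so nothing remains; the 11×5.5 cube at (7.5, -1.5) contributes its full rectangle (perimeter 33.00 mm); Combining (union): only the 11×5.5 cube at (7.5, -1.5) is present, so the union is just that shape — boundary = 33.00 mm. Overall, the cross-section is a single solid region. Total boundary length (outer) = 33.00 mm.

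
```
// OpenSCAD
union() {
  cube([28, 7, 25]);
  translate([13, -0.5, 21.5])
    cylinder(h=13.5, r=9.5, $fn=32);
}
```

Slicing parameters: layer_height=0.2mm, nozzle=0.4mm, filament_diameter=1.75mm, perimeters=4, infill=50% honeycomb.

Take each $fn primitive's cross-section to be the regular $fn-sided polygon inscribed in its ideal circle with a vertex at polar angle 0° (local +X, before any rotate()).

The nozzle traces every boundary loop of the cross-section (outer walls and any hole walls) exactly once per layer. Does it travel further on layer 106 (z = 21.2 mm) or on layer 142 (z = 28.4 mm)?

layer 106 (z = 21.2 mm)

Layer 106 (z = 21.2): the cube (footprint 28×7) is included at this height (perimeter 70.00 mm); the cylinder at (13, -0.5) does not reach this height (z outside [21.5, 35]); Merging all regions: only the 28×7 cube is present, so the union is just that shape — boundary = 70.00 mm. So its perimeter = 70.00 mm. Layer 142 (z = 28.4): the cube does not reach this height (z outside [0, 25]); the cylinder at (13, -0.5): section is a regular 32-gon, circumradius r=9.5 (perimeter = 2·32·9.500·sin(180°/32) = 59.59 mm); Taking the union: only the r=9.5 cylinder at (13, -0.5) is present, so the union is just that shape — boundary = 59.59 mm. So its perimeter = 59.59 mm. Layer 106 is larger (70.00 vs 59.59 mm).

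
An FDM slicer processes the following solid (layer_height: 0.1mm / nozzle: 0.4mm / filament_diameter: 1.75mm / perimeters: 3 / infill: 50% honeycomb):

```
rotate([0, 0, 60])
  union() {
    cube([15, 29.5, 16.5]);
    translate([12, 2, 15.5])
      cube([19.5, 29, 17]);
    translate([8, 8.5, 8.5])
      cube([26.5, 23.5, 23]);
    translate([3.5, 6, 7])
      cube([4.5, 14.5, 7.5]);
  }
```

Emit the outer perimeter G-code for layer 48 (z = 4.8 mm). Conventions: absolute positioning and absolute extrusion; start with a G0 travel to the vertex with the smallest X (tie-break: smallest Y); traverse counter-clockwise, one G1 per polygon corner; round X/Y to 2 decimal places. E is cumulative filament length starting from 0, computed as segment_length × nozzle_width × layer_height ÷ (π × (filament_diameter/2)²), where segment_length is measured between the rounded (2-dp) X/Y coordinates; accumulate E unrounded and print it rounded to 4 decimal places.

At z = 4.8 mm: the 15×29.5 cube contributes its full rectangle; the cube at (12, 2) is not intersected at this z (z outside [15.5, 32.5]); the cube at (8, 8.5) does not reach this height (z outside [8.5, 31.5]); the cube at (3.5, 6) is not intersected at this z (z outside [7, 14.5]); Taking the union: only the 15×29.5 cube is present, so the union is just that shape — 1 connected region; (whole slice rotated 60° about Z — lengths, areas and connectivity unchanged). The outline is a single polygon with 4 vertices. Extrusion per mm of travel: 0.4 × 0.1 / (π × 0.875²) = 0.016630. Accumulating E over each segment gives final E = 1.4801.

G0 X-25.55 Y14.75 Z4.80
G1 X0.00 Y0.00 E0.4906
G1 X7.50 Y12.99 E0.7401
G1 X-18.05 Y27.74 E1.2307
G1 X-25.55 Y14.75 E1.4801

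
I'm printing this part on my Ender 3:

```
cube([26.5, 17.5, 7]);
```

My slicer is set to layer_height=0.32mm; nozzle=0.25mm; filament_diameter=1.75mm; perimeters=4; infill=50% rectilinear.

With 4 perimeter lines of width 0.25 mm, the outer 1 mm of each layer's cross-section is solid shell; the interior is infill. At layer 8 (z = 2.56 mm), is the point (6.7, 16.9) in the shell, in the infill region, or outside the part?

shell

At z = 2.56 mm: the cube (footprint 26.5×17.5) is included at this height. Overall, the cross-section is a single solid region. The nearest boundary edge runs (26.50, 17.50)→(0.00, 17.50); distance from the point to it = 0.60 mm. The point is inside the cross-section, 0.60 mm from the nearest boundary — within the 1 mm shell band (4 × 0.25).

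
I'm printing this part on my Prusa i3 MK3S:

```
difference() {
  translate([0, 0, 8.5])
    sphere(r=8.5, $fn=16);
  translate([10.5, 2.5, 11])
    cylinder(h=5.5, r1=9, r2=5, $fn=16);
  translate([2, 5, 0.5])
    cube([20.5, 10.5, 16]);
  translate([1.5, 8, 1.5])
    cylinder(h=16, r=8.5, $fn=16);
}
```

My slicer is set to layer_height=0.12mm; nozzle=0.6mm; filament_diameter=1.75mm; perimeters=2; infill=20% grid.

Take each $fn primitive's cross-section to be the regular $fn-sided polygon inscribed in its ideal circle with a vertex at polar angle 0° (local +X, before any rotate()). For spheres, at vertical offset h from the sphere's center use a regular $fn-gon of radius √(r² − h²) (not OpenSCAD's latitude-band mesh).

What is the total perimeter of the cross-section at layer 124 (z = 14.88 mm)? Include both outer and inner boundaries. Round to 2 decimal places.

31.29 mm

At z = 14.88 mm: the sphere: section is a regular 16-gon, circumradius = √(r²−h²) = √(8.5²−6.38²) = 5.617 (perimeter = 2·16·5.617·sin(180°/16) = 35.06 mm); the cone at (10.5, 2.5) (r1=9→r2=5) has section circumradius 6.178 here — a regular 16-gon (perimeter = 2·16·6.178·sin(180°/16) = 38.57 mm); the cube at (2, 5) is present — its section is the full 20.5×10.5 rectangle (perimeter 62.00 mm); the r=8.5 cylinder at (1.5, 8) gives a regular 16-gon of circumradius 8.5 (constant along its height) (perimeter = 2·16·8.500·sin(180°/16) = 53.06 mm); After the difference (first − rest): starting from the r=8.5 sphere, the cone at (10.5, 2.5) partially overlaps it — only the 2.50 mm² overlap (of its 116.86 mm²) is removed, clipping the outline; the 20.5×10.5 cube at (2, 5) partially overlaps it — only the 0.06 mm² overlap (of its 215.25 mm²) is removed, clipping the outline; the r=8.5 cylinder at (1.5, 8) partially overlaps it — only the 42.20 mm² overlap (of its 221.19 mm²) is removed, clipping the outline — boundary = 31.29 mm. Overall, the cross-section is a single solid region. Total boundary length (outer) = 31.29 mm.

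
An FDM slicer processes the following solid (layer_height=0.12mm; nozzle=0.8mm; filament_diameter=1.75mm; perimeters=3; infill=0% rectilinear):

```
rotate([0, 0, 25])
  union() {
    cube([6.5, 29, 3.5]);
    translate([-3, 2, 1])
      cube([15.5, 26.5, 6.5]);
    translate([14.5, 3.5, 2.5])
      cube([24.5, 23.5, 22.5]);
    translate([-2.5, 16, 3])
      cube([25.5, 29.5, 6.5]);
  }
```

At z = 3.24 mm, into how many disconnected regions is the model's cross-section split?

At z = 3.24 mm: the cube is present — its section is the full 6.5×29 rectangle; the cube at (-3, 2) is present — its section is the full 15.5×26.5 rectangle; the cube at (14.5, 3.5) (footprint 24.5×23.5) is included at this height; the cube at (-2.5, 16) is present — its section is the full 25.5×29.5 rectangle; Merging all regions: the regions partially overlap (shared area 456.50 mm²), so overlapping operands fuse into one piece — 1 connected region; (rotated 25° about Z; rotation is an isometry so areas/perimeters/island counts are preserved). The result has 1 disconnected region.

1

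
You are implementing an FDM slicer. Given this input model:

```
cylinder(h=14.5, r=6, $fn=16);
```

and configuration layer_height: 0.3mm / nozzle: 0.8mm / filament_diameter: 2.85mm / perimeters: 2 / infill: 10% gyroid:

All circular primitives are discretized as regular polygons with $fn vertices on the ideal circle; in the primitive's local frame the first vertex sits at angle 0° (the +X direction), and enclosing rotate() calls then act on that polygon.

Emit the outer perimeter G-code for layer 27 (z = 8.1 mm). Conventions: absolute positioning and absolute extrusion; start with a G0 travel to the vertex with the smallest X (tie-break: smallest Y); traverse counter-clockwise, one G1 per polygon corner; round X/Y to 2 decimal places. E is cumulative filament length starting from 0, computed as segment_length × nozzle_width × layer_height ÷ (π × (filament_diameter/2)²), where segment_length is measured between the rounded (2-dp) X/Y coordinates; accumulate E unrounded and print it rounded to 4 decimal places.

At z = 8.1 mm: the cylinder: section is a regular 16-gon, circumradius r=6. The outline is a single polygon with 16 vertices. Extrusion per mm of travel: 0.8 × 0.3 / (π × 1.425²) = 0.037621. Accumulating E over each segment gives final E = 1.4088.

G0 X-6.00 Y0.00 Z8.10
G1 X-5.54 Y-2.30 E0.0882
G1 X-4.24 Y-4.24 E0.1761
G1 X-2.30 Y-5.54 E0.2640
G1 X0.00 Y-6.00 E0.3522
G1 X2.30 Y-5.54 E0.4404
G1 X4.24 Y-4.24 E0.5283
G1 X5.54 Y-2.30 E0.6162
G1 X6.00 Y0.00 E0.7044
G1 X5.54 Y2.30 E0.7926
G1 X4.24 Y4.24 E0.8805
G1 X2.30 Y5.54 E0.9683
G1 X0.00 Y6.00 E1.0566
G1 X-2.30 Y5.54 E1.1448
G1 X-4.24 Y4.24 E1.2327
G1 X-5.54 Y2.30 E1.3205
G1 X-6.00 Y0.00 E1.4088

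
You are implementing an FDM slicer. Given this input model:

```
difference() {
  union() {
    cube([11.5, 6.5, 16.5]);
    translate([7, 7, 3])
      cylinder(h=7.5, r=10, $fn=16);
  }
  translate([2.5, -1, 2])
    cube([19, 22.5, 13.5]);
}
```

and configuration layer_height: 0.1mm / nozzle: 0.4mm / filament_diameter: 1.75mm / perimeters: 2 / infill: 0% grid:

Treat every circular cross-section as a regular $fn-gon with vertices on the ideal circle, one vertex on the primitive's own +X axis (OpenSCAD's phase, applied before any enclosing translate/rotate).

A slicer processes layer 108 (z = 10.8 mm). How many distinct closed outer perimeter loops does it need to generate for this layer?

At z = 10.8 mm: the 11.5×6.5 cube contributes its full rectangle; the cylinder at (7, 7) is absent (z outside [3, 10.5]); Merging all regions: only the 11.5×6.5 cube is present, so the union is just that shape — 1 connected region; the 19×22.5 cube at (2.5, -1) contributes its full rectangle; After the difference (first − rest): starting from that combined region, the 19×22.5 cube at (2.5, -1) partially overlaps it — only the 58.50 mm² overlap (of its 427.50 mm²) is removed, clipping the outline — 1 connected region. The result has 1 disconnected region.

1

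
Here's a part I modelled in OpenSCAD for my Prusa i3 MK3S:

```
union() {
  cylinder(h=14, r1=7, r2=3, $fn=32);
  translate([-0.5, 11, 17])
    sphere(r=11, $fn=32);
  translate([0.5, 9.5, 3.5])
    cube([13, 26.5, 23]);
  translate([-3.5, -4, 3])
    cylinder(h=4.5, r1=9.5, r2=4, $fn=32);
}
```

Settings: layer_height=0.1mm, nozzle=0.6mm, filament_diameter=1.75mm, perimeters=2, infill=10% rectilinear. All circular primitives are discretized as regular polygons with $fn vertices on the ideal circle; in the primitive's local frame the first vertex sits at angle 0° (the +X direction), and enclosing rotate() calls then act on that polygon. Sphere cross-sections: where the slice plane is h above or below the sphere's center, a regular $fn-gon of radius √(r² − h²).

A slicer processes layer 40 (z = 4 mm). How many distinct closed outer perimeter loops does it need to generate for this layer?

2

At z = 4 mm: the cone: at t=0.286 of its height the radius interpolates to r₁+(r₂−r₁)t = 5.857, giving a regular 32-gon of that circumradius; the sphere at (-0.5, 11) is not intersected at this z (|z−center|=13.000 > r=11); the cube at (0.5, 9.5) (footprint 13×26.5) is included at this height; the cone at (-3.5, -4): at t=0.222 of its height the radius interpolates to r₁+(r₂−r₁)t = 8.278, giving a regular 32-gon of that circumradius; Merging all regions: the regions partially overlap (shared area 79.03 mm²), so overlapping operands fuse into one piece — 2 connected regions. The result has 2 disconnected regions.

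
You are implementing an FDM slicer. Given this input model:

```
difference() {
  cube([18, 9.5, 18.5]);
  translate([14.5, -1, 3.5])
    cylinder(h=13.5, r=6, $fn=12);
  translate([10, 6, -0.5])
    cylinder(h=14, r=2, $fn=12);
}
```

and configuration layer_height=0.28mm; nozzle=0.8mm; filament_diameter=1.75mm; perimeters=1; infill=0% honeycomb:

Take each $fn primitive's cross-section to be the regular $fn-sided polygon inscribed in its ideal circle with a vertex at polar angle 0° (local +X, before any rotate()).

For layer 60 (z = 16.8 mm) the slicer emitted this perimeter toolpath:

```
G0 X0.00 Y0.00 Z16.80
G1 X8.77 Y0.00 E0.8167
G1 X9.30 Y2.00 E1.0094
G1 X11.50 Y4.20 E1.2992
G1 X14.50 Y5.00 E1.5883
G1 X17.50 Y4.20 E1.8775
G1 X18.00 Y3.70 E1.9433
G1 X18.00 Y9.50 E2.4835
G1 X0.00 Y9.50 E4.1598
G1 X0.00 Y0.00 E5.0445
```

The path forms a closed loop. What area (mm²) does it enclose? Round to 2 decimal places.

134.07 mm²

Apply the shoelace formula to the sequence of (X, Y) vertices; enclosed area = 134.07 mm².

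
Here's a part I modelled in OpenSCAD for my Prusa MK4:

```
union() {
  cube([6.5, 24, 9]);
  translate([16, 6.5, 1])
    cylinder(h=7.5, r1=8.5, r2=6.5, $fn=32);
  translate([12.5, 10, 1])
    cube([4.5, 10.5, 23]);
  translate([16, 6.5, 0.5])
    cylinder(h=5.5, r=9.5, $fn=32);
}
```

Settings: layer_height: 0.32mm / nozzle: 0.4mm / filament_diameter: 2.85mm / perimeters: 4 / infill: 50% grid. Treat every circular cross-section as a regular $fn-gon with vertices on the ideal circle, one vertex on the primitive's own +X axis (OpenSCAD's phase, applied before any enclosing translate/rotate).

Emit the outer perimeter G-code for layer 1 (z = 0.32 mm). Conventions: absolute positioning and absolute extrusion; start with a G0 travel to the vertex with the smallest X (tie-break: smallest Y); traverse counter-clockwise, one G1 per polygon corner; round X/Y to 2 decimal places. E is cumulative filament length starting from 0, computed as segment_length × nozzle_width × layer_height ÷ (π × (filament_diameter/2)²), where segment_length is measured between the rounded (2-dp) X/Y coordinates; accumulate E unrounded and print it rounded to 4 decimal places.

At z = 0.32 mm: the 6.5×24 cube contributes its full rectangle; the cone at (16, 6.5) is not intersected at this z (z outside [1, 8.5]); the cube at (12.5, 10) is absent (z outside [1, 24]); the cylinder at (16, 6.5) is absent (z outside [0.5, 6]); Merging all regions: only the 6.5×24 cube is present, so the union is just that shape — 1 connected region. The outline is a single polygon with 4 vertices. Extrusion per mm of travel: 0.4 × 0.32 / (π × 1.425²) = 0.020065. Accumulating E over each segment gives final E = 1.2239.

G0 X0.00 Y0.00 Z0.32
G1 X6.50 Y0.00 E0.1304
G1 X6.50 Y24.00 E0.6120
G1 X0.00 Y24.00 E0.7424
G1 X0.00 Y0.00 E1.2239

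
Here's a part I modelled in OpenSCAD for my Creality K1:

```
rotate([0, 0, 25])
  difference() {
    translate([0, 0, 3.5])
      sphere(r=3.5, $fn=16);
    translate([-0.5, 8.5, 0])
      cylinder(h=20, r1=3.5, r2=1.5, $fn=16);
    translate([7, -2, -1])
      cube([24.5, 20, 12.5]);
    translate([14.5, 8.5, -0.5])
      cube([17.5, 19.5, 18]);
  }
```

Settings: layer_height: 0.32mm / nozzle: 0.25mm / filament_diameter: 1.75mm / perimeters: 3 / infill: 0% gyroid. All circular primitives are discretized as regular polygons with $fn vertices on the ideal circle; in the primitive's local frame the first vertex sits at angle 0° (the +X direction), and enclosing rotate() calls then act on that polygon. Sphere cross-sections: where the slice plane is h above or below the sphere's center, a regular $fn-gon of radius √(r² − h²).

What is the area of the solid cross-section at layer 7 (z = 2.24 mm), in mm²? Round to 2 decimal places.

32.64 mm²

At z = 2.24 mm: the r=3.5 sphere slices to a regular 16-gon of circumradius 3.265 (√(r²−h²) with h=1.26 from center) (area = (16/2)·3.265²·sin(360°/16) = 32.64 mm²); the cone at (-0.5, 8.5) (r1=3.5→r2=1.5) has section circumradius 3.276 here — a regular 16-gon (area = (16/2)·3.276²·sin(360°/16) = 32.86 mm²); the cube at (7, -2) is present — its section is the full 24.5×20 rectangle (area 490.00 mm²); the cube at (14.5, 8.5) (footprint 17.5×19.5) is included at this height (area 341.25 mm²); Subtracting the remaining from the first: starting from the r=3.5 sphere (32.64 mm²), the cone at (-0.5, 8.5) misses the remaining region (no effect); the 24.5×20 cube at (7, -2) misses the remaining region (no effect); the 17.5×19.5 cube at (14.5, 8.5) misses the remaining region (no effect) — area = 32.64 mm²; (whole slice rotated 25° about Z — lengths, areas and connectivity unchanged). Overall, the cross-section is a single solid region. Net area = 32.64 mm².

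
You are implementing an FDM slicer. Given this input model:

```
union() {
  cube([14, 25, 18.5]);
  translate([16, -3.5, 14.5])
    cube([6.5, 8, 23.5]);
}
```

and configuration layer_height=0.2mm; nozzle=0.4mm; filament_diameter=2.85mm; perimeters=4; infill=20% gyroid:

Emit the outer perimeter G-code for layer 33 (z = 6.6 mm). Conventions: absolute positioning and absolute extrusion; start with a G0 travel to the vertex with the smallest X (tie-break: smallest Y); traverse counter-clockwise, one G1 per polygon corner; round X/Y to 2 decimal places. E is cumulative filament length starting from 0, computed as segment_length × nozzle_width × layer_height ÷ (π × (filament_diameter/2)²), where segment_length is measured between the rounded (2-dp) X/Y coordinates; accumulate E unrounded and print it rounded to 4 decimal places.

G0 X0.00 Y0.00 Z6.60
G1 X14.00 Y0.00 E0.1756
G1 X14.00 Y25.00 E0.4891
G1 X0.00 Y25.00 E0.6646
G1 X0.00 Y0.00 E0.9781

At z = 6.6 mm: the cube is present — its section is the full 14×25 rectangle; the cube at (16, -3.5) is not intersected at this z (z outside [14.5, 38]); Taking the union: only the 14×25 cube is present, so the union is just that shape — 1 connected region. The outline is a single polygon with 4 vertices. Extrusion per mm of travel: 0.4 × 0.2 / (π × 1.425²) = 0.012540. Accumulating E over each segment gives final E = 0.9781.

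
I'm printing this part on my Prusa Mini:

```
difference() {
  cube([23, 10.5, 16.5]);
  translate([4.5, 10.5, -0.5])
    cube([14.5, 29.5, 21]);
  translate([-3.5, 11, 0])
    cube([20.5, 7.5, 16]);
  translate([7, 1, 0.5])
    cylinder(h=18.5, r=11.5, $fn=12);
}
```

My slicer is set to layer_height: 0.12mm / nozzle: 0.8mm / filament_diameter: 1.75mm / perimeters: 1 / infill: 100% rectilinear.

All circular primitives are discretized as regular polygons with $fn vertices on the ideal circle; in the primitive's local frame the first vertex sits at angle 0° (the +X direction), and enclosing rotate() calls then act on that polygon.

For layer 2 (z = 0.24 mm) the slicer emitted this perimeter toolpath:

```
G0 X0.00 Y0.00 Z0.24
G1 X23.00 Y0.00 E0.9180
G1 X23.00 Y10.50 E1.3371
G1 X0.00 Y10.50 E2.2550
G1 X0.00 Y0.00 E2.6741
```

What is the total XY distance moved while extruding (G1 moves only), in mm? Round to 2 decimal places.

Sum the Euclidean lengths of each G1 segment: total = 67.00 mm.

67.00 mm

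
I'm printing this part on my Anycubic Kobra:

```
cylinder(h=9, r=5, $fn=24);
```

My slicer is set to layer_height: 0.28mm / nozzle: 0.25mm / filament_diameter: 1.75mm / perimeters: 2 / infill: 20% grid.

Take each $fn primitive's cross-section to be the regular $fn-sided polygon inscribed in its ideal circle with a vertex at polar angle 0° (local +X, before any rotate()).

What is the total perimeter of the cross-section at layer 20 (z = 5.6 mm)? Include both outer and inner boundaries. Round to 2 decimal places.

At z = 5.6 mm: the r=5 cylinder gives a regular 24-gon of circumradius 5 (constant along its height) (perimeter = 2·24·5.000·sin(180°/24) = 31.33 mm). Overall, the cross-section is a single solid region. Total boundary length (outer) = 31.33 mm.

31.33 mm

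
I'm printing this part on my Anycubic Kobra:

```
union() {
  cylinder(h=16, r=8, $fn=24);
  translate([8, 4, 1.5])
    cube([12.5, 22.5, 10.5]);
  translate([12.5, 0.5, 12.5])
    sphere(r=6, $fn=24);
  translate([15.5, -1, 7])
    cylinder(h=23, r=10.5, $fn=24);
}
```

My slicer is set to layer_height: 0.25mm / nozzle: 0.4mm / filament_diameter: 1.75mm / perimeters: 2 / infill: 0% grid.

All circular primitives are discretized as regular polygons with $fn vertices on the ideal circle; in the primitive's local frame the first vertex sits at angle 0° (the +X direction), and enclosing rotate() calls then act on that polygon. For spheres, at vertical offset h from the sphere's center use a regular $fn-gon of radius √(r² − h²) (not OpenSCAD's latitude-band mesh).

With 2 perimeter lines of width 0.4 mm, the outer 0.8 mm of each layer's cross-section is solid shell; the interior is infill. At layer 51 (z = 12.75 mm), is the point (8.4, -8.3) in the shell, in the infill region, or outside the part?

shell

At z = 12.75 mm: the r=8 cylinder gives a regular 24-gon of circumradius 8 (constant along its height); the cube at (8, 4) does not reach this height (z outside [1.5, 12]); the r=6 sphere at (12.5, 0.5) contributes a regular 24-gon of circumradius √(6²−0.25²) = 5.995; the r=10.5 cylinder at (15.5, -1) contributes a regular 24-gon of circumradius 10.5; Merging all regions: the regions partially overlap (shared area 130.52 mm²), so overlapping operands fuse into one piece — 1 connected region. Overall, the cross-section is a single solid region. The nearest boundary edge runs (10.25, -10.09)→(8.08, -8.42); distance from the point to it = 0.30 mm. The point is inside the cross-section, 0.30 mm from the nearest boundary — within the 0.8 mm shell band (2 × 0.4).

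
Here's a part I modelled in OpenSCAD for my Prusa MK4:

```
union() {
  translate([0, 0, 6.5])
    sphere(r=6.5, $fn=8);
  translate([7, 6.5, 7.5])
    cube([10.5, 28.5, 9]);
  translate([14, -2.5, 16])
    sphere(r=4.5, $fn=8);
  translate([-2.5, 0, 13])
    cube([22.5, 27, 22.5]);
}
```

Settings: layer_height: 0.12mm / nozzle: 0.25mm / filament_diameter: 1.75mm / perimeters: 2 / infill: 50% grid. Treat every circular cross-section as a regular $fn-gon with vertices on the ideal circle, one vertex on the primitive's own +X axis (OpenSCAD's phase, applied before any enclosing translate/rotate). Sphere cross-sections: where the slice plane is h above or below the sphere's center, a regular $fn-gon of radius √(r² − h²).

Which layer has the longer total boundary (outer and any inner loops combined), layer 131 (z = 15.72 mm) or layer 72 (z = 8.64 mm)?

Layer 131 (z = 15.72): the sphere does not reach this height (|z−center|=9.220 > r=6.5); the cube at (7, 6.5) (footprint 10.5×28.5) is included at this height (perimeter 78.00 mm); the r=4.5 sphere at (14, -2.5) slices to a regular 8-gon of circumradius 4.491 (√(r²−h²) with h=0.28 from center) (perimeter = 2·8·4.491·sin(180°/8) = 27.50 mm); the cube at (-2.5, 0) (footprint 22.5×27) is included at this height (perimeter 99.00 mm); Taking the union: the regions partially overlap (shared area 223.91 mm²), so the edge portions inside another operand are dropped and the merged outline is re-measured after clipping — boundary = 127.25 mm. So its perimeter = 127.25 mm. Layer 72 (z = 8.64): the r=6.5 sphere contributes a regular 8-gon of circumradius √(6.5²−2.14²) = 6.138 (perimeter = 2·8·6.138·sin(180°/8) = 37.58 mm); the 10.5×28.5 cube at (7, 6.5) contributes its full rectangle (perimeter 78.00 mm); the sphere at (14, -2.5) is not intersected at this z (|z−center|=7.360 > r=4.5); the cube at (-2.5, 0) is absent (z outside [13, 35.5]); Combining (union): the 2 present regions are separate (no shared area or edge), so areas and boundary lengths simply add and each stays a separate island — boundary = 115.58 mm. So its perimeter = 115.58 mm. Layer 131 is larger (127.25 vs 115.58 mm).

layer 131 (z = 15.72 mm)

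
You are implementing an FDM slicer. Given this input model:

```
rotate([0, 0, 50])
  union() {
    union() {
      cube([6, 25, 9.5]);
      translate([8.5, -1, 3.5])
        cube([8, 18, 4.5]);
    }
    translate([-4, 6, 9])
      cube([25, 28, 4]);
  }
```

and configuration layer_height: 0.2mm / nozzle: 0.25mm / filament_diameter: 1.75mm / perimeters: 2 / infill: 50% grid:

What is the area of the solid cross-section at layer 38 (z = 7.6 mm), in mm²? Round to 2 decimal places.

At z = 7.6 mm: the 6×25 cube contributes its full rectangle (area 150.00 mm²); the cube at (8.5, -1) is present — its section is the full 8×18 rectangle (area 144.00 mm²); Combining (union): the 2 present regions are separate (no shared area or edge), so areas and boundary lengths simply add and each stays a separate island — area = 294.00 mm²; the cube at (-4, 6) is absent (z outside [9, 13]); Combining (union): only that combined region is present, so the union is just that shape — area = 294.00 mm²; (whole slice rotated 50° about Z — lengths, areas and connectivity unchanged). Overall, the cross-section has 2 separate islands. Net area = 294.00 mm².

294.00 mm²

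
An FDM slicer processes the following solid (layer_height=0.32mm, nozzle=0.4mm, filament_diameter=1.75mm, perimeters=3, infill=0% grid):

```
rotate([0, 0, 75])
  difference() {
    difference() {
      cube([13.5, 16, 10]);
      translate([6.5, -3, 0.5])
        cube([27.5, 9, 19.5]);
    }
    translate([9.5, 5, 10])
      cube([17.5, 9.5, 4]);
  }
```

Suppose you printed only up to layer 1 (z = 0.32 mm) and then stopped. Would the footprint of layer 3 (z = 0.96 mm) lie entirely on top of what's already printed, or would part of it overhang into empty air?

entirely on top

Compare the two slices. At z = 0.32: the 13.5×16 cube contributes its full rectangle (area 216.00 mm²); the cube at (6.5, -3) is absent (z outside [0.5, 20]); After the difference (first − rest): none of the subtracted shapes is present at this height, so the 13.5×16 cube is unchanged — area = 216.00 mm²; the cube at (9.5, 5) does not reach this height (z outside [10, 14]); Subtracting the remaining from the first: none of the subtracted shapes is present at this height, so the result so far is unchanged — area = 216.00 mm²; (rotated 75° about Z; rotation is an isometry so areas/perimeters/island counts are preserved). At z = 0.96: the 13.5×16 cube contributes its full rectangle (area 216.00 mm²); the 27.5×9 cube at (6.5, -3) contributes its full rectangle (area 247.50 mm²); Subtracting the remaining from the first: starting from the 13.5×16 cube (216.00 mm²), the 27.5×9 cube at (6.5, -3) partially overlaps it — only the 42.00 mm² overlap (of its 247.50 mm²) is removed, clipping the outline — area = 174.00 mm²; the cube at (9.5, 5) is not intersected at this z (z outside [10, 14]); After the difference (first − rest): none of the subtracted shapes is present at this height, so that combined region is unchanged — area = 174.00 mm²; (whole slice rotated 75° about Z — lengths, areas and connectivity unchanged). Checking containment: the cross-section at z = 0.96 is a subset of the cross-section at z = 0.32.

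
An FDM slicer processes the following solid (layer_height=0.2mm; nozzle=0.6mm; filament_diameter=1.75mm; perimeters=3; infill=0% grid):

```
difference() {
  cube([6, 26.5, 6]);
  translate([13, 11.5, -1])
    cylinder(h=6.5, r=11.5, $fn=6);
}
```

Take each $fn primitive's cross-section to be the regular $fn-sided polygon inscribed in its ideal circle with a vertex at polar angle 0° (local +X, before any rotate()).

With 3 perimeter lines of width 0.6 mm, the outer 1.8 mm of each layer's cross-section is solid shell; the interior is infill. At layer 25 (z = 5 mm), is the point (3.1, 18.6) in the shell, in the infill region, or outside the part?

infill

At z = 5 mm: the cube is present — its section is the full 6×26.5 rectangle; the cylinder at (13, 11.5): section is a regular 6-gon, circumradius r=11.5; Taking the first minus the rest: starting from the 6×26.5 cube, the r=11.5 cylinder at (13, 11.5) partially overlaps it — only the 35.07 mm² overlap (of its 343.60 mm²) is removed, clipping the outline — 1 connected region. Overall, the cross-section is a single solid region. The nearest boundary edge runs (6.00, 19.29)→(1.50, 11.50); distance from the point to it = 2.16 mm. The point is inside the cross-section and 2.16 mm from the nearest boundary — more than the 1.8 mm shell width (3 × 0.6), so it's in the infill interior.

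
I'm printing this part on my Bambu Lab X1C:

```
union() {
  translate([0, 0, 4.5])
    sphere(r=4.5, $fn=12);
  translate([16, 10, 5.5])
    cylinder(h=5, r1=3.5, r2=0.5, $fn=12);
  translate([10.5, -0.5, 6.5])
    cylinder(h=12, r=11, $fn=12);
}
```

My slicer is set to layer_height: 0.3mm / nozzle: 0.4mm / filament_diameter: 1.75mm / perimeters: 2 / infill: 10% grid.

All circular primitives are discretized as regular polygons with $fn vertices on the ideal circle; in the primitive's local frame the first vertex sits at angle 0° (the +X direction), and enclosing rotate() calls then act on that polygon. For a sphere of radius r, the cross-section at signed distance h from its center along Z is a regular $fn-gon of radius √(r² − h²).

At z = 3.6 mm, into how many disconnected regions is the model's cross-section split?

1

At z = 3.6 mm: the sphere: section is a regular 12-gon, circumradius = √(r²−h²) = √(4.5²−0.9²) = 4.409; the cone at (16, 10) is absent (z outside [5.5, 10.5]); the cylinder at (10.5, -0.5) is not intersected at this z (z outside [6.5, 18.5]); Taking the union: only the r=4.5 sphere is present, so the union is just that shape — 1 connected region. The result has 1 disconnected region.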